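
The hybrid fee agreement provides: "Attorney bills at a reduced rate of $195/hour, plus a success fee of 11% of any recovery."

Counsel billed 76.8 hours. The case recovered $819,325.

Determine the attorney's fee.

$105,101.75

Hourly: 76.8 × $195 = $14,976.00
Success fee: 11% of $819,325 = $90,125.75
Total: $14,976.00 + $90,125.75 = $105,101.75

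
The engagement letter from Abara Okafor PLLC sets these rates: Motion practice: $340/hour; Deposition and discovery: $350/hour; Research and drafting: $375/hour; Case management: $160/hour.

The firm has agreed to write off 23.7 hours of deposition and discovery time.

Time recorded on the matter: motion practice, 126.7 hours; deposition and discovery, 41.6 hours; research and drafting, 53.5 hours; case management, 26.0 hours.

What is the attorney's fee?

Motion practice: 126.7 × $340 = $43,078.00
Deposition and discovery: 41.6 × $350 = $14,560.00
Research and drafting: 53.5 × $375 = $20,062.50
Case management: 26.0 × $160 = $4,160.00
Subtotal: $81,860.50
Write-off: 23.7 × $350 = $8,295.00
Total: $81,860.50 − $8,295.00 = $73,565.50

$73,565.50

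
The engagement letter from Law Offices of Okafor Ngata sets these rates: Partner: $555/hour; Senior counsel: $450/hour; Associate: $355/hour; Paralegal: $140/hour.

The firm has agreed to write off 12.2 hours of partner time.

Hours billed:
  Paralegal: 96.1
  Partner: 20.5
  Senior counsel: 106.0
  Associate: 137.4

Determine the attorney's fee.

Partner: 20.5 × $555 = $11,377.50
Senior counsel: 106.0 × $450 = $47,700.00
Associate: 137.4 × $355 = $48,777.00
Paralegal: 96.1 × $140 = $13,454.00
Subtotal: $121,308.50
Write-off: 12.2 × $555 = $6,771.00
Total: $121,308.50 − $6,771.00 = $114,537.50

$114,537.50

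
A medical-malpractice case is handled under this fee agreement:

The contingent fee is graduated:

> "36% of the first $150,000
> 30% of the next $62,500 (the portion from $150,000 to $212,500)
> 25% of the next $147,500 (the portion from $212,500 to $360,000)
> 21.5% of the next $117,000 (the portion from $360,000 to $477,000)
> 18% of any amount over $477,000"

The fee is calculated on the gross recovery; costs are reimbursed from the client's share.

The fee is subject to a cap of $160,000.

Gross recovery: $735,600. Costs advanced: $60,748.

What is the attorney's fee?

Fee base is the gross recovery, $735,600; costs are reimbursed separately.
First $150,000 at 36% = $54,000.00
Next $62,500 at 30% = $18,750.00
Next $147,500 at 25% = $36,875.00
Next $117,000 at 21.5% = $25,155.00
Remaining $258,600 at 18% = $46,548.00
Fee: $54,000.00 + $18,750.00 + $36,875.00 + $25,155.00 + $46,548.00 = $181,328.00
$181,328.00 exceeds the $160,000 cap, so the fee is capped at $160,000.00.

$160,000.00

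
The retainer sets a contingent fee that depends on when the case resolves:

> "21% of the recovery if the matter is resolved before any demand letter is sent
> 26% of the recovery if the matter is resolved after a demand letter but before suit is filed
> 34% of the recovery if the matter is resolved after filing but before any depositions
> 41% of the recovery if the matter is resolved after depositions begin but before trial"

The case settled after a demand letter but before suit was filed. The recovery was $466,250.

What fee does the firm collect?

The matter settled after a demand letter but before suit was filed, so the 26% rate applies.
$466,250 × 26% = $121,225.00

$121,225.00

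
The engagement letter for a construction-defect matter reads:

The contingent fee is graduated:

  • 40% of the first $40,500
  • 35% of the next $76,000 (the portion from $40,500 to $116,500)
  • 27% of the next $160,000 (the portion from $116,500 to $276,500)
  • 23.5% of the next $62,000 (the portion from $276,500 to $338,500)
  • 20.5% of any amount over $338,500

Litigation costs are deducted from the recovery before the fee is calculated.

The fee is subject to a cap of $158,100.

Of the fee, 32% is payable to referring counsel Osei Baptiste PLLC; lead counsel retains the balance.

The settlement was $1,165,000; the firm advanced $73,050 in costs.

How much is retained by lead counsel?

$107,508.00

Fee base (net of costs): $1,165,000 − $73,050 = $1,091,950
First $40,500 at 40% = $16,200.00
Next $76,000 at 35% = $26,600.00
Next $160,000 at 27% = $43,200.00
Next $62,000 at 23.5% = $14,570.00
Remaining $753,450 at 20.5% = $154,457.25
Fee: $16,200.00 + $26,600.00 + $43,200.00 + $14,570.00 + $154,457.25 = $255,027.25
$255,027.25 exceeds the $158,100 cap, so the fee is capped at $158,100.00.
Referral share: 32% of $158,100.00 = $50,592.00; lead counsel retains $158,100.00 − $50,592.00 = $107,508.00.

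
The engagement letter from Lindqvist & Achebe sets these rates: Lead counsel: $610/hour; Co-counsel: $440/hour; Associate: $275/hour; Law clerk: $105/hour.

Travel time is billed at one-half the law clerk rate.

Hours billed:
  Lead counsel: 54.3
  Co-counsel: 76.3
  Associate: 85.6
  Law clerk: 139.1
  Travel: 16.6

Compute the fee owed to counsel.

Lead counsel: 54.3 × $610 = $33,123.00
Co-counsel: 76.3 × $440 = $33,572.00
Associate: 85.6 × $275 = $23,540.00
Law clerk: 139.1 × $105 = $14,605.50
Subtotal: $33,123.00 + $33,572.00 + $23,540.00 + $14,605.50 = $104,840.50
Travel: 16.6 × ($105 ÷ 2) = 16.6 × $52.50 = $871.50
Total: $104,840.50 + $871.50 = $105,712.00

$105,712.00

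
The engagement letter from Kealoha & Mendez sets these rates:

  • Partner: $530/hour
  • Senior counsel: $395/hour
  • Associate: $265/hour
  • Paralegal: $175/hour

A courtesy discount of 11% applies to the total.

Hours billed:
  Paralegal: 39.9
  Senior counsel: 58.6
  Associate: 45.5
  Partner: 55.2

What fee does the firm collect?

Partner: 55.2 × $530 = $29,256.00
Senior counsel: 58.6 × $395 = $23,147.00
Associate: 45.5 × $265 = $12,057.50
Paralegal: 39.9 × $175 = $6,982.50
Subtotal: $71,443.00
Less 11% discount: −$7,858.73
Total: $71,443.00 − $7,858.73 = $63,584.27

$63,584.27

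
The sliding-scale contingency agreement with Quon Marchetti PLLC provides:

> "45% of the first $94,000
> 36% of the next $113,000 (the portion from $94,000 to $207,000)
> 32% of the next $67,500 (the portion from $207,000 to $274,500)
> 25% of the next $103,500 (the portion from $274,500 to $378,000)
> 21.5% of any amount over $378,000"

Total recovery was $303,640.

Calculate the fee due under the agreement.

First $94,000 at 45% = $42,300.00
Next $113,000 at 36% = $40,680.00
Next $67,500 at 32% = $21,600.00
Remaining $29,140 at 25% = $7,285.00
Fee: $42,300.00 + $40,680.00 + $21,600.00 + $7,285.00 = $111,865.00

$111,865.00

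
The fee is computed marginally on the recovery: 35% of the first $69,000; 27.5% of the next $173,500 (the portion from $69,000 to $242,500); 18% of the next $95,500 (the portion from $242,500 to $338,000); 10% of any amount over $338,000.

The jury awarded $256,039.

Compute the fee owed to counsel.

First $69,000 at 35% = $24,150.00
Next $173,500 at 27.5% = $47,712.50
Remaining $13,539 at 18% = $2,437.02
Fee: $24,150.00 + $47,712.50 + $2,437.02 = $74,299.52

$74,299.52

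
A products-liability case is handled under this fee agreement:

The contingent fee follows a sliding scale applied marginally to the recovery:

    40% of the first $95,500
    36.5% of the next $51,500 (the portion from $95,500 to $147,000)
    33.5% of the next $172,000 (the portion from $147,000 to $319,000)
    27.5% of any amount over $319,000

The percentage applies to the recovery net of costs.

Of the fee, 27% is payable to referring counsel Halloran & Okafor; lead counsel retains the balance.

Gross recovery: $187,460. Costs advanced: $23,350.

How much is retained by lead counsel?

Fee base (net of costs): $187,460 − $23,350 = $164,110
First $95,500 at 40% = $38,200.00
Next $51,500 at 36.5% = $18,797.50
Remaining $17,110 at 33.5% = $5,731.85
Fee: $38,200.00 + $18,797.50 + $5,731.85 = $62,729.35
Referral share: 27% of $62,729.35 = $16,936.92; lead counsel retains $62,729.35 − $16,936.92 = $45,792.43.

$45,792.43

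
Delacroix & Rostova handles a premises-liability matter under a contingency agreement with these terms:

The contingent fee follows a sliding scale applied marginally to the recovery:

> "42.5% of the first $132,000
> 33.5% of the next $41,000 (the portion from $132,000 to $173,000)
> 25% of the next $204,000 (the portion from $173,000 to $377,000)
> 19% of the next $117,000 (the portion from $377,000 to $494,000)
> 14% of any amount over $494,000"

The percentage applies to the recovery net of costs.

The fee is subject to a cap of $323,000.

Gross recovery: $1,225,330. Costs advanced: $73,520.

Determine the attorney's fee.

Fee base (net of costs): $1,225,330 − $73,520 = $1,151,810
First $132,000 at 42.5% = $56,100.00
Next $41,000 at 33.5% = $13,735.00
Next $204,000 at 25% = $51,000.00
Next $117,000 at 19% = $22,230.00
Remaining $657,810 at 14% = $92,093.40
Fee: $56,100.00 + $13,735.00 + $51,000.00 + $22,230.00 + $92,093.40 = $235,158.40
$235,158.40 is under the $323,000 cap.

$235,158.40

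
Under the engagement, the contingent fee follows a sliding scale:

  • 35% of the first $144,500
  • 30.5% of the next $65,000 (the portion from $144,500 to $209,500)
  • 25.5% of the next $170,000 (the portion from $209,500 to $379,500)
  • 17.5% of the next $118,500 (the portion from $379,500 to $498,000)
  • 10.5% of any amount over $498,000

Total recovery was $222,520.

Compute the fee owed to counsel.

First $144,500 at 35% = $50,575.00
Next $65,000 at 30.5% = $19,825.00
Remaining $13,020 at 25.5% = $3,320.10
Fee: $50,575.00 + $19,825.00 + $3,320.10 = $73,720.10

$73,720.10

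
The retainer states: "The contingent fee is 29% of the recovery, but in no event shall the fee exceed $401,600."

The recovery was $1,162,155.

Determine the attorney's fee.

$337,024.95

29% of $1,162,155 = $337,024.95
That is under the $401,600 cap.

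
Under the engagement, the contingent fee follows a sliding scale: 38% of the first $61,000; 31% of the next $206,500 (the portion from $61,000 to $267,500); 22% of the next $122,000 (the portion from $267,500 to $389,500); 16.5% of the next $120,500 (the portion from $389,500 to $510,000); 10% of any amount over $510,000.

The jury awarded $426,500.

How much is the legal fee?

$120,140.00

First $61,000 at 38% = $23,180.00
Next $206,500 at 31% = $64,015.00
Next $122,000 at 22% = $26,840.00
Remaining $37,000 at 16.5% = $6,105.00
Fee: $23,180.00 + $64,015.00 + $26,840.00 + $6,105.00 = $120,140.00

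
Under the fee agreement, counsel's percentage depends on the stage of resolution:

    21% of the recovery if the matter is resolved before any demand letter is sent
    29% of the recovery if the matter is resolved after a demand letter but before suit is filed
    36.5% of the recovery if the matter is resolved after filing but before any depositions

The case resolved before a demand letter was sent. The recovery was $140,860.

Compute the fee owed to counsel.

The matter resolved before a demand letter was sent, so the 21% rate applies.
$140,860 × 21% = $29,580.60

$29,580.60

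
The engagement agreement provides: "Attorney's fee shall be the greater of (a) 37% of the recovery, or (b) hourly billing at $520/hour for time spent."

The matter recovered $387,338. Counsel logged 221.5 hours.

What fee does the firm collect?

$143,315.06

(a) 37% of $387,338 = $143,315.06
(b) 221.5 × $520 = $115,180.00
The greater is (a): $143,315.06.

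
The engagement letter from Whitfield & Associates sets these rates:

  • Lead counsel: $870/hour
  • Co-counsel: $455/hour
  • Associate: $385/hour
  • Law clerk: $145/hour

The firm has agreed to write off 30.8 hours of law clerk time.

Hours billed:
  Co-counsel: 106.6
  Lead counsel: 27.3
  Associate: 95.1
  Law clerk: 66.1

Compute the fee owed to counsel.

$113,986.00

Lead counsel: 27.3 × $870 = $23,751.00
Co-counsel: 106.6 × $455 = $48,503.00
Associate: 95.1 × $385 = $36,613.50
Law clerk: 66.1 × $145 = $9,584.50
Subtotal: $118,452.00
Write-off: 30.8 × $145 = $4,466.00
Total: $118,452.00 − $4,466.00 = $113,986.00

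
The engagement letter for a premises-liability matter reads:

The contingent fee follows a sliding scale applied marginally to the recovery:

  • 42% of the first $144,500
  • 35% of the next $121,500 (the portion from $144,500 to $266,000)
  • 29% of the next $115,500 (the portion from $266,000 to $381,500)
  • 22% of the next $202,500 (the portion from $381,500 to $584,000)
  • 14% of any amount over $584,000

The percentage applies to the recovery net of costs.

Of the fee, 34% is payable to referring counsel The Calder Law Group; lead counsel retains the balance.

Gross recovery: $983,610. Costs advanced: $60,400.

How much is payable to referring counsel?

Fee base (net of costs): $983,610 − $60,400 = $923,210
First $144,500 at 42% = $60,690.00
Next $121,500 at 35% = $42,525.00
Next $115,500 at 29% = $33,495.00
Next $202,500 at 22% = $44,550.00
Remaining $339,210 at 14% = $47,489.40
Fee: $60,690.00 + $42,525.00 + $33,495.00 + $44,550.00 + $47,489.40 = $228,749.40
Referral share: 34% of $228,749.40 = $77,774.80; lead counsel retains $228,749.40 − $77,774.80 = $150,974.60.

$77,774.80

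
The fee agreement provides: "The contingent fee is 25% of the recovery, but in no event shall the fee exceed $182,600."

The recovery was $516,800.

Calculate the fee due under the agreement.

25% of $516,800 = $129,200.00
That is under the $182,600 cap.

$129,200.00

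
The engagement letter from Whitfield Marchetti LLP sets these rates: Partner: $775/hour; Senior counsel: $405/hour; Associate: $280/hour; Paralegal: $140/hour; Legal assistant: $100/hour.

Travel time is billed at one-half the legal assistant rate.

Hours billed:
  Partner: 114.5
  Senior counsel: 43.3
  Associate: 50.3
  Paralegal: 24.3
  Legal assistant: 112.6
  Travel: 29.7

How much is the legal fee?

$136,505.00

Partner: 114.5 × $775 = $88,737.50
Senior counsel: 43.3 × $405 = $17,536.50
Associate: 50.3 × $280 = $14,084.00
Paralegal: 24.3 × $140 = $3,402.00
Legal assistant: 112.6 × $100 = $11,260.00
Subtotal: $88,737.50 + $17,536.50 + $14,084.00 + $3,402.00 + $11,260.00 = $135,020.00
Travel: 29.7 × ($100 ÷ 2) = 29.7 × $50.00 = $1,485.00
Total: $135,020.00 + $1,485.00 = $136,505.00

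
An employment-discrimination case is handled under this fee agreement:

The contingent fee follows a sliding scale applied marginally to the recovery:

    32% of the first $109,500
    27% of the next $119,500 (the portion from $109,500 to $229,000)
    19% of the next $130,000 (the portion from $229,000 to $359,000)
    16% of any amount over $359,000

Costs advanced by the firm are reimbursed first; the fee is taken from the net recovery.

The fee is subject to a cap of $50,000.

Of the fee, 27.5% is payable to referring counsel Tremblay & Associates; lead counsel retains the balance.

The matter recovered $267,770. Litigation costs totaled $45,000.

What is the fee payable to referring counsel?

Fee base (net of costs): $267,770 − $45,000 = $222,770
First $109,500 at 32% = $35,040.00
Remaining $113,270 at 27% = $30,582.90
Fee: $35,040.00 + $30,582.90 = $65,622.90
$65,622.90 exceeds the $50,000 cap, so the fee is capped at $50,000.00.
Referral share: 27.5% of $50,000.00 = $13,750.00; lead counsel retains $50,000.00 − $13,750.00 = $36,250.00.

$13,750.00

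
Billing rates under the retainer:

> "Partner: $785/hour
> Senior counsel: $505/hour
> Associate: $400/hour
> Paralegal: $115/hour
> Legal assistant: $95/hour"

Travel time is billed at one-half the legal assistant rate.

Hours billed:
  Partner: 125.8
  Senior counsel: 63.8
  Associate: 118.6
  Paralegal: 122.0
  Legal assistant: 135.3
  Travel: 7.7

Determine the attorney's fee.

$205,661.25

Partner: 125.8 × $785 = $98,753.00
Senior counsel: 63.8 × $505 = $32,219.00
Associate: 118.6 × $400 = $47,440.00
Paralegal: 122.0 × $115 = $14,030.00
Legal assistant: 135.3 × $95 = $12,853.50
Subtotal: $98,753.00 + $32,219.00 + $47,440.00 + $14,030.00 + $12,853.50 = $205,295.50
Travel: 7.7 × ($95 ÷ 2) = 7.7 × $47.50 = $365.75
Total: $205,295.50 + $365.75 = $205,661.25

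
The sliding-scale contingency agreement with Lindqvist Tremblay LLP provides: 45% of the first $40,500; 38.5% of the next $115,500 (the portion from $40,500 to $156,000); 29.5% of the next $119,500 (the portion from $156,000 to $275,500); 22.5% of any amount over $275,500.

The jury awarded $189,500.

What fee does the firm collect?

$72,575.00

First $40,500 at 45% = $18,225.00
Next $115,500 at 38.5% = $44,467.50
Remaining $33,500 at 29.5% = $9,882.50
Fee: $18,225.00 + $44,467.50 + $9,882.50 = $72,575.00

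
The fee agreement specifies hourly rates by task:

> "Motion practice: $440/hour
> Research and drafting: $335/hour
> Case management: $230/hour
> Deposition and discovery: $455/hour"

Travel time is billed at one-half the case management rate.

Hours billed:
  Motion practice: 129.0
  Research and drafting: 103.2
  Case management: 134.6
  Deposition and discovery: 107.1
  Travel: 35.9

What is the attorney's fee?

Motion practice: 129.0 × $440 = $56,760.00
Research and drafting: 103.2 × $335 = $34,572.00
Case management: 134.6 × $230 = $30,958.00
Deposition and discovery: 107.1 × $455 = $48,730.50
Subtotal: $56,760.00 + $34,572.00 + $30,958.00 + $48,730.50 = $171,020.50
Travel: 35.9 × ($230 ÷ 2) = 35.9 × $115.00 = $4,128.50
Total: $171,020.50 + $4,128.50 = $175,149.00

$175,149.00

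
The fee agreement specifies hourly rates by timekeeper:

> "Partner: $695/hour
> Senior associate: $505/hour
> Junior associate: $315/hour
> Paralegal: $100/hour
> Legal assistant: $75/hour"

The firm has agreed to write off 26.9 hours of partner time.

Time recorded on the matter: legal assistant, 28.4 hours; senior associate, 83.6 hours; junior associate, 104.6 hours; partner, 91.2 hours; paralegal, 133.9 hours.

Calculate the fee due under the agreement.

$135,375.50

Partner: 91.2 × $695 = $63,384.00
Senior associate: 83.6 × $505 = $42,218.00
Junior associate: 104.6 × $315 = $32,949.00
Paralegal: 133.9 × $100 = $13,390.00
Legal assistant: 28.4 × $75 = $2,130.00
Subtotal: $154,071.00
Write-off: 26.9 × $695 = $18,695.50
Total: $154,071.00 − $18,695.50 = $135,375.50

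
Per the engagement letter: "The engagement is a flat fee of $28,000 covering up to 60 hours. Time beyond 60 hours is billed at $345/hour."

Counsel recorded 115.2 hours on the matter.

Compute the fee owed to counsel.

$47,044.00

Flat fee: $28,000.00
Excess hours: 115.2 − 60 = 55.2
Overrun: 55.2 × $345 = $19,044.00
Total: $28,000.00 + $19,044.00 = $47,044.00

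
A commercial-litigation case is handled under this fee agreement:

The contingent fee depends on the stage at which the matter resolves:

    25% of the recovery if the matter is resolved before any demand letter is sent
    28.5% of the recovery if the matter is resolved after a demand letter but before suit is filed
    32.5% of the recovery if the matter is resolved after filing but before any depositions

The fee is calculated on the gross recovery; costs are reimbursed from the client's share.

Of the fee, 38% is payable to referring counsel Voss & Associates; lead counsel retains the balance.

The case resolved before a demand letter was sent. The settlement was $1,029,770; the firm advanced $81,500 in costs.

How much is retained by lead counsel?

Fee base is the gross recovery, $1,029,770; costs are reimbursed separately.
The matter resolved before a demand letter was sent, so the 25% rate applies.
$1,029,770 × 25% = $257,442.50
Referral share: 38% of $257,442.50 = $97,828.15; lead counsel retains $257,442.50 − $97,828.15 = $159,614.35.

$159,614.35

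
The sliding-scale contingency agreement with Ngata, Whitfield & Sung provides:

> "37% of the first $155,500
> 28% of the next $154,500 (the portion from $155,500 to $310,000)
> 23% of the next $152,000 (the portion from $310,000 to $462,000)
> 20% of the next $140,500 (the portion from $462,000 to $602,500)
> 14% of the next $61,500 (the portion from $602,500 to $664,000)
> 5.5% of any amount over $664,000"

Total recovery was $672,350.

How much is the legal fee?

$172,924.25

First $155,500 at 37% = $57,535.00
Next $154,500 at 28% = $43,260.00
Next $152,000 at 23% = $34,960.00
Next $140,500 at 20% = $28,100.00
Next $61,500 at 14% = $8,610.00
Remaining $8,350 at 5.5% = $459.25
Fee: $57,535.00 + $43,260.00 + $34,960.00 + $28,100.00 + $8,610.00 + $459.25 = $172,924.25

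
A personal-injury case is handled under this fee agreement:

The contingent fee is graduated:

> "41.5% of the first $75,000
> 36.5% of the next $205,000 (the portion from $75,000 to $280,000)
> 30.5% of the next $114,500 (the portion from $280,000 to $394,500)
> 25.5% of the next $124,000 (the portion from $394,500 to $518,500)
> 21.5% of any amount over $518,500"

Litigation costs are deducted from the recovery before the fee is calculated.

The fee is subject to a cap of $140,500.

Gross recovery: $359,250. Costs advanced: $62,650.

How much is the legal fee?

Fee base (net of costs): $359,250 − $62,650 = $296,600
First $75,000 at 41.5% = $31,125.00
Next $205,000 at 36.5% = $74,825.00
Remaining $16,600 at 30.5% = $5,063.00
Fee: $31,125.00 + $74,825.00 + $5,063.00 = $111,013.00
$111,013.00 is under the $140,500 cap.

$111,013.00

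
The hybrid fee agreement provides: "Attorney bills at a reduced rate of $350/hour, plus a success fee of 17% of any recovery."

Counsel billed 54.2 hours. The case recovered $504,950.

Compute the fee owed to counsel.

Hourly: 54.2 × $350 = $18,970.00
Success fee: 17% of $504,950 = $85,841.50
Total: $18,970.00 + $85,841.50 = $104,811.50

$104,811.50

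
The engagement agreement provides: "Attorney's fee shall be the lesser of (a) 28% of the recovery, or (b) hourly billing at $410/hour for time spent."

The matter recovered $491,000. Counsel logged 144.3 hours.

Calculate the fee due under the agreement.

$59,163.00

(a) 28% of $491,000 = $137,480.00
(b) 144.3 × $410 = $59,163.00
The lesser is (b): $59,163.00.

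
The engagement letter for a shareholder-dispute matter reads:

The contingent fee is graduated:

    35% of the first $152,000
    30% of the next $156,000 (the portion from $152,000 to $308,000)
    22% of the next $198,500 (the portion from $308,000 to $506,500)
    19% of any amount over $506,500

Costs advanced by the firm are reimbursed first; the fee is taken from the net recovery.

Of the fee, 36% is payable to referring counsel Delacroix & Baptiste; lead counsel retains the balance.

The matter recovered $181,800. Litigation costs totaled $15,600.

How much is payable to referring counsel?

$20,685.60

Fee base (net of costs): $181,800 − $15,600 = $166,200
First $152,000 at 35% = $53,200.00
Remaining $14,200 at 30% = $4,260.00
Fee: $53,200.00 + $4,260.00 = $57,460.00
Referral share: 36% of $57,460.00 = $20,685.60; lead counsel retains $57,460.00 − $20,685.60 = $36,774.40.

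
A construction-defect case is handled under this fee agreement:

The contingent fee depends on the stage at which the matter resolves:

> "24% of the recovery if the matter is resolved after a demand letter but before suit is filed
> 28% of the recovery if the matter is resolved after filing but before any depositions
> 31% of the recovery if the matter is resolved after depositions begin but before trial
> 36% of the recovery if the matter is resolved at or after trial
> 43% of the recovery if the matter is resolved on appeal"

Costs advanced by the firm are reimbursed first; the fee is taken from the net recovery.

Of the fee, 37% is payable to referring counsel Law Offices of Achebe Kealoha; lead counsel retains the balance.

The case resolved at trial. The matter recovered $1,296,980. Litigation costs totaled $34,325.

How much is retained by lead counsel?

Fee base (net of costs): $1,296,980 − $34,325 = $1,262,655
The matter resolved at trial, so the 36% rate applies.
$1,262,655 × 36% = $454,555.80
Referral share: 37% of $454,555.80 = $168,185.65; lead counsel retains $454,555.80 − $168,185.65 = $286,370.15.

$286,370.15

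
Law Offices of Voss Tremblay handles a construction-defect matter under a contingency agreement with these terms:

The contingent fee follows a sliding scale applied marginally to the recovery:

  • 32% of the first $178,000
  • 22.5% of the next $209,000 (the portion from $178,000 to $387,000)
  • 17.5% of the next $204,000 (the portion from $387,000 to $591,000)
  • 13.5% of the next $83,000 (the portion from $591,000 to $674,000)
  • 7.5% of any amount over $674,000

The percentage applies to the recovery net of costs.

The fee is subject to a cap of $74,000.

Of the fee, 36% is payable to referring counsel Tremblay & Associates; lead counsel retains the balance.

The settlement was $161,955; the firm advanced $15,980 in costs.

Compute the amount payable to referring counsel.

$16,816.32

Fee base (net of costs): $161,955 − $15,980 = $145,975
First $145,975 at 32% = $46,712.00
$46,712.00 is under the $74,000 cap.
Referral share: 36% of $46,712.00 = $16,816.32; lead counsel retains $46,712.00 − $16,816.32 = $29,895.68.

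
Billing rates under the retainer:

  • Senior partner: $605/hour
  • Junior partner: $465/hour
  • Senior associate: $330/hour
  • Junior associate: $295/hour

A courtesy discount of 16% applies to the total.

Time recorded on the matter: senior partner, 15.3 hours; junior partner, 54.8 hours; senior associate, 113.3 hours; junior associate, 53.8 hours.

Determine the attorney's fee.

Senior partner: 15.3 × $605 = $9,256.50
Junior partner: 54.8 × $465 = $25,482.00
Senior associate: 113.3 × $330 = $37,389.00
Junior associate: 53.8 × $295 = $15,871.00
Subtotal: $87,998.50
Less 16% discount: −$14,079.76
Total: $87,998.50 − $14,079.76 = $73,918.74

$73,918.74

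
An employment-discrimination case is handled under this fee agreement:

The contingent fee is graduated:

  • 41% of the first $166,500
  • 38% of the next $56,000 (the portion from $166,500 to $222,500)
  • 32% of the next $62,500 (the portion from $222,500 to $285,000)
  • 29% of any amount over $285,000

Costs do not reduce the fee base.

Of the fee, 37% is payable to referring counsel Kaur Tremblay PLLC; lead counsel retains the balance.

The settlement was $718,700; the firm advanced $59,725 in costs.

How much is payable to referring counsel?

$87,067.66

Fee base is the gross recovery, $718,700; costs are reimbursed separately.
First $166,500 at 41% = $68,265.00
Next $56,000 at 38% = $21,280.00
Next $62,500 at 32% = $20,000.00
Remaining $433,700 at 29% = $125,773.00
Fee: $68,265.00 + $21,280.00 + $20,000.00 + $125,773.00 = $235,318.00
Referral share: 37% of $235,318.00 = $87,067.66; lead counsel retains $235,318.00 − $87,067.66 = $148,250.34.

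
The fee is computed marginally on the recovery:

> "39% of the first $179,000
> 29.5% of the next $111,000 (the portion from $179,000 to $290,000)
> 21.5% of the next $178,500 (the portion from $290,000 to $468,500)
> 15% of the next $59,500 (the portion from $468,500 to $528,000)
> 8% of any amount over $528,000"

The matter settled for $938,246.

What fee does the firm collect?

$182,677.18

First $179,000 at 39% = $69,810.00
Next $111,000 at 29.5% = $32,745.00
Next $178,500 at 21.5% = $38,377.50
Next $59,500 at 15% = $8,925.00
Remaining $410,246 at 8% = $32,819.68
Fee: $69,810.00 + $32,745.00 + $38,377.50 + $8,925.00 + $32,819.68 = $182,677.18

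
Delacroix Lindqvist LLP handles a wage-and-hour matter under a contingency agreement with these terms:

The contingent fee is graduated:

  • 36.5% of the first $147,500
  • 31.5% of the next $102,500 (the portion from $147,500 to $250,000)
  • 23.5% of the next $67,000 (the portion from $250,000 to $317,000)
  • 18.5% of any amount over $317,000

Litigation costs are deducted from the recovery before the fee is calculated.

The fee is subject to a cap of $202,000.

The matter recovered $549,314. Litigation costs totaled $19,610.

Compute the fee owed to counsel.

Fee base (net of costs): $549,314 − $19,610 = $529,704
First $147,500 at 36.5% = $53,837.50
Next $102,500 at 31.5% = $32,287.50
Next $67,000 at 23.5% = $15,745.00
Remaining $212,704 at 18.5% = $39,350.24
Fee: $53,837.50 + $32,287.50 + $15,745.00 + $39,350.24 = $141,220.24
$141,220.24 is under the $202,000 cap.

$141,220.24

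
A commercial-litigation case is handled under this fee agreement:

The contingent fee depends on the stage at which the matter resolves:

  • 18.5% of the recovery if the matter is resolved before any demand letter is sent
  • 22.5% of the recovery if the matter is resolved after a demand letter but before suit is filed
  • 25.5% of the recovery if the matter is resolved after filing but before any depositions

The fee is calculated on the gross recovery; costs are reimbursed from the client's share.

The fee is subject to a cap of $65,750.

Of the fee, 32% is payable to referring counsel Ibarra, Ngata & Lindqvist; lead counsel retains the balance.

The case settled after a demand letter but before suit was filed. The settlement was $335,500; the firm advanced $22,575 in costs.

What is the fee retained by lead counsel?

$44,710.00

Fee base is the gross recovery, $335,500; costs are reimbursed separately.
The matter settled after a demand letter but before suit was filed, so the 22.5% rate applies.
$335,500 × 22.5% = $75,487.50
$75,487.50 exceeds the $65,750 cap, so the fee is capped at $65,750.00.
Referral share: 32% of $65,750.00 = $21,040.00; lead counsel retains $65,750.00 − $21,040.00 = $44,710.00.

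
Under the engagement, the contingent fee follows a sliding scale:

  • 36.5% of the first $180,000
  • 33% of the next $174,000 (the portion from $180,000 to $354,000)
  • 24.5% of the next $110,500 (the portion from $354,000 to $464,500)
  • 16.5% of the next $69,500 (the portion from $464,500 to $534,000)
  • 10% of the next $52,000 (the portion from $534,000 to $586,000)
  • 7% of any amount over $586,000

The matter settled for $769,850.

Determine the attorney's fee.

First $180,000 at 36.5% = $65,700.00
Next $174,000 at 33% = $57,420.00
Next $110,500 at 24.5% = $27,072.50
Next $69,500 at 16.5% = $11,467.50
Next $52,000 at 10% = $5,200.00
Remaining $183,850 at 7% = $12,869.50
Fee: $65,700.00 + $57,420.00 + $27,072.50 + $11,467.50 + $5,200.00 + $12,869.50 = $179,729.50

$179,729.50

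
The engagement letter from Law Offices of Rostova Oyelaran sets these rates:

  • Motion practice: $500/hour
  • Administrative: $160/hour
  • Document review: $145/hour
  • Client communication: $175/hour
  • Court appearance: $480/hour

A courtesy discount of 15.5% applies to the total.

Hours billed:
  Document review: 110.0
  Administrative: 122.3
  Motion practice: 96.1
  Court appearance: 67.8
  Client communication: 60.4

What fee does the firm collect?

Motion practice: 96.1 × $500 = $48,050.00
Administrative: 122.3 × $160 = $19,568.00
Document review: 110.0 × $145 = $15,950.00
Client communication: 60.4 × $175 = $10,570.00
Court appearance: 67.8 × $480 = $32,544.00
Subtotal: $126,682.00
Less 15.5% discount: −$19,635.71
Total: $126,682.00 − $19,635.71 = $107,046.29

$107,046.29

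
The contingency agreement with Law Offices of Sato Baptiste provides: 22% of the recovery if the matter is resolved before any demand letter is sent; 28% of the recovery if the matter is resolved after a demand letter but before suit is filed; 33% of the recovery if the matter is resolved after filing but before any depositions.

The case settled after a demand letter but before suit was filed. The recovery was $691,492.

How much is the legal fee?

$193,617.76

The matter settled after a demand letter but before suit was filed, so the 28% rate applies.
$691,492 × 28% = $193,617.76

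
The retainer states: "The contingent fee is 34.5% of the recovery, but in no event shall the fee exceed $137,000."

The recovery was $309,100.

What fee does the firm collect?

34.5% of $309,100 = $106,639.50
That is under the $137,000 cap.

$106,639.50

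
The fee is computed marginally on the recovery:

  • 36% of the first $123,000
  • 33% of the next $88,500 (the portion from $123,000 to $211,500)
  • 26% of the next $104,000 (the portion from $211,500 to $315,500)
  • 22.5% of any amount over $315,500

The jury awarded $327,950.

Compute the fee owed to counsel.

$103,326.25

First $123,000 at 36% = $44,280.00
Next $88,500 at 33% = $29,205.00
Next $104,000 at 26% = $27,040.00
Remaining $12,450 at 22.5% = $2,801.25
Fee: $44,280.00 + $29,205.00 + $27,040.00 + $2,801.25 = $103,326.25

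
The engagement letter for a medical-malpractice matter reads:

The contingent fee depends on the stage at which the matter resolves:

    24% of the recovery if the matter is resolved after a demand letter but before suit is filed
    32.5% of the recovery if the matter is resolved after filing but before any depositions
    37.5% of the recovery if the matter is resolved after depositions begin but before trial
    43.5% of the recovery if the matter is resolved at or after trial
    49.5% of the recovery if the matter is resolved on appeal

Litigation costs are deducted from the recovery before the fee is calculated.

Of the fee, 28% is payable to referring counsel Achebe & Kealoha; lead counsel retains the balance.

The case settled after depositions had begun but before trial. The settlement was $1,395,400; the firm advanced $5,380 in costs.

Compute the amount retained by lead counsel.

Fee base (net of costs): $1,395,400 − $5,380 = $1,390,020
The matter settled after depositions had begun but before trial, so the 37.5% rate applies.
$1,390,020 × 37.5% = $521,257.50
Referral share: 28% of $521,257.50 = $145,952.10; lead counsel retains $521,257.50 − $145,952.10 = $375,305.40.

$375,305.40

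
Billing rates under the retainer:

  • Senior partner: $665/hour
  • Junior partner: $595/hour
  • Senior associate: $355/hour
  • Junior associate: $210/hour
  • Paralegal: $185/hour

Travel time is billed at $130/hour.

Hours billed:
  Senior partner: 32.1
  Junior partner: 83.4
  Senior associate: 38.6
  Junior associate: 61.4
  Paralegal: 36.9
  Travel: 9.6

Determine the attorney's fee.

$105,641.00

Senior partner: 32.1 × $665 = $21,346.50
Junior partner: 83.4 × $595 = $49,623.00
Senior associate: 38.6 × $355 = $13,703.00
Junior associate: 61.4 × $210 = $12,894.00
Paralegal: 36.9 × $185 = $6,826.50
Subtotal: $21,346.50 + $49,623.00 + $13,703.00 + $12,894.00 + $6,826.50 = $104,393.00
Travel: 9.6 × $130 = $1,248.00
Total: $104,393.00 + $1,248.00 = $105,641.00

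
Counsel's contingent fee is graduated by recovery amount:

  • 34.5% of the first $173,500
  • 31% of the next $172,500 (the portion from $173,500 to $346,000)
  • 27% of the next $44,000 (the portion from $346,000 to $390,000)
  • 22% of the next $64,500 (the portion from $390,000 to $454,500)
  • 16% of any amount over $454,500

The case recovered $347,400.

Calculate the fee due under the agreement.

$113,710.50

First $173,500 at 34.5% = $59,857.50
Next $172,500 at 31% = $53,475.00
Remaining $1,400 at 27% = $378.00
Fee: $59,857.50 + $53,475.00 + $378.00 = $113,710.50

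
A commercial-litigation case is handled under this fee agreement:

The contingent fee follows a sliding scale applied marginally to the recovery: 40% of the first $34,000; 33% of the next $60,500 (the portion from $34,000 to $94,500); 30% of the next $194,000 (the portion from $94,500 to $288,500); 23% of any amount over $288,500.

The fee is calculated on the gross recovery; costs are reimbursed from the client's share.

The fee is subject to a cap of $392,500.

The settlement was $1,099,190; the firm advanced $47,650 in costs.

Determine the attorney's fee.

$278,223.70

Fee base is the gross recovery, $1,099,190; costs are reimbursed separately.
First $34,000 at 40% = $13,600.00
Next $60,500 at 33% = $19,965.00
Next $194,000 at 30% = $58,200.00
Remaining $810,690 at 23% = $186,458.70
Fee: $13,600.00 + $19,965.00 + $58,200.00 + $186,458.70 = $278,223.70
$278,223.70 is under the $392,500 cap.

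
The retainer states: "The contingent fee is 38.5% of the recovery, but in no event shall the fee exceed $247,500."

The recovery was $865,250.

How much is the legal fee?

38.5% of $865,250 = $333,121.25
That exceeds the $247,500 cap, so the fee is capped at $247,500.

$247,500.00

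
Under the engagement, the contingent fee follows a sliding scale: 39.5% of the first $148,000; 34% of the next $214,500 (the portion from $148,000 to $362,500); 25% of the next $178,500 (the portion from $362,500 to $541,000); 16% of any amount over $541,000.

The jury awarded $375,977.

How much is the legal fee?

First $148,000 at 39.5% = $58,460.00
Next $214,500 at 34% = $72,930.00
Remaining $13,477 at 25% = $3,369.25
Fee: $58,460.00 + $72,930.00 + $3,369.25 = $134,759.25

$134,759.25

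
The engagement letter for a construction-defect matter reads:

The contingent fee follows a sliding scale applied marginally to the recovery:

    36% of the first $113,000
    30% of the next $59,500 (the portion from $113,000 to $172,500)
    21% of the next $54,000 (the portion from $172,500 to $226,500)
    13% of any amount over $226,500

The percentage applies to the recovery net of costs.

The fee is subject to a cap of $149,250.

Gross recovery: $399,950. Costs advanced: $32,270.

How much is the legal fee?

$88,223.40

Fee base (net of costs): $399,950 − $32,270 = $367,680
First $113,000 at 36% = $40,680.00
Next $59,500 at 30% = $17,850.00
Next $54,000 at 21% = $11,340.00
Remaining $141,180 at 13% = $18,353.40
Fee: $40,680.00 + $17,850.00 + $11,340.00 + $18,353.40 = $88,223.40
$88,223.40 is under the $149,250 cap.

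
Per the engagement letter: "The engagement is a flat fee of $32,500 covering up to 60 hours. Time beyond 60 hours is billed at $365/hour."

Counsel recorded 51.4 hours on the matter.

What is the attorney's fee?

$32,500.00

51.4 hours is within the 60-hour scope; only the flat fee applies.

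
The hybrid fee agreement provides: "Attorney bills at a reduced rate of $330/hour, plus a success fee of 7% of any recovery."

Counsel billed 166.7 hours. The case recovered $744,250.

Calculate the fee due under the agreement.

Hourly: 166.7 × $330 = $55,011.00
Success fee: 7% of $744,250 = $52,097.50
Total: $55,011.00 + $52,097.50 = $107,108.50

$107,108.50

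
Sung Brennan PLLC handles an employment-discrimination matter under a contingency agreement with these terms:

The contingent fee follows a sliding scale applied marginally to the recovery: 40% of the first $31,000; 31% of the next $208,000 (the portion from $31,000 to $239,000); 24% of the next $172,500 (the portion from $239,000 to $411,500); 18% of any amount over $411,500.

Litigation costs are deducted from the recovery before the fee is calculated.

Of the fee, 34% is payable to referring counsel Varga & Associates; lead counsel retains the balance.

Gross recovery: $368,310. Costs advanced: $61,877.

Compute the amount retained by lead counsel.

$61,422.19

Fee base (net of costs): $368,310 − $61,877 = $306,433
First $31,000 at 40% = $12,400.00
Next $208,000 at 31% = $64,480.00
Remaining $67,433 at 24% = $16,183.92
Fee: $12,400.00 + $64,480.00 + $16,183.92 = $93,063.92
Referral share: 34% of $93,063.92 = $31,641.73; lead counsel retains $93,063.92 − $31,641.73 = $61,422.19.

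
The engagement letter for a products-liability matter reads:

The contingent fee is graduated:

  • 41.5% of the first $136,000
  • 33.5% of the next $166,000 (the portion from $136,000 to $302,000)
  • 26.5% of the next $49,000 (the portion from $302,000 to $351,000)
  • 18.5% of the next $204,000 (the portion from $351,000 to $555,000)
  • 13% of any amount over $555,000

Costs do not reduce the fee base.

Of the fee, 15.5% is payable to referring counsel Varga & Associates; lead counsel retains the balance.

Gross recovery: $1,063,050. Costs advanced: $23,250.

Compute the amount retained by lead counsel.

Fee base is the gross recovery, $1,063,050; costs are reimbursed separately.
First $136,000 at 41.5% = $56,440.00
Next $166,000 at 33.5% = $55,610.00
Next $49,000 at 26.5% = $12,985.00
Next $204,000 at 18.5% = $37,740.00
Remaining $508,050 at 13% = $66,046.50
Fee: $56,440.00 + $55,610.00 + $12,985.00 + $37,740.00 + $66,046.50 = $228,821.50
Referral share: 15.5% of $228,821.50 = $35,467.33; lead counsel retains $228,821.50 − $35,467.33 = $193,354.17.

$193,354.17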